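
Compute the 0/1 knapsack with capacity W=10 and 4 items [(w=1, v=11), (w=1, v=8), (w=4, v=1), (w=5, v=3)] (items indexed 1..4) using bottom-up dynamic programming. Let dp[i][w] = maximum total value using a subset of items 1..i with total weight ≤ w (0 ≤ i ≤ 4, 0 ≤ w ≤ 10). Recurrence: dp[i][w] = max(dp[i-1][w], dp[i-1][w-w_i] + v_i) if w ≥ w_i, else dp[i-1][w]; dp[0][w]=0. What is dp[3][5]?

19

i\w   0   1   2   3   4   5   6   7   8   9  10
  0   0   0   0   0   0   0   0   0   0   0   0
  1   0  11  11  11  11  11  11  11  11  11  11
  2   0  11  19  19  19  19  19  19  19  19  19
  3   0  11  19  19  19  19  20  20  20  20  20
  4   0  11  19  19  19  19  20  22  22  22  22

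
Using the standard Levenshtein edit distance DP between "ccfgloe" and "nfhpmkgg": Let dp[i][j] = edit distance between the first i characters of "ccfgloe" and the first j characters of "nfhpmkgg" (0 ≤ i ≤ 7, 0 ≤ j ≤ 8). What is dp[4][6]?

   ''  n  f  h  p  m  k  g  g
''  0  1  2  3  4  5  6  7  8
 c  1  1  2  3  4  5  6  7  8
 c  2  2  2  3  4  5  6  7  8
 f  3  3  2  3  4  5  6  7  8
 g  4  4  3  3  4  5  6  6  7
 l  5  5  4  4  4  5  6  7  7
 o  6  6  5  5  5  5  6  7  8
 e  7  7  6  6  6  6  6  7  8

6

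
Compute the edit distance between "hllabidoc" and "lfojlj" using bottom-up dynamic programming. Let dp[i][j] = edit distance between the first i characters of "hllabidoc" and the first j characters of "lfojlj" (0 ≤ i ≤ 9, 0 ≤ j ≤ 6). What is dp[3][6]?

5

   ''  l  f  o  j  l  j
''  0  1  2  3  4  5  6
 h  1  1  2  3  4  5  6
 l  2  1  2  3  4  4  5
 l  3  2  2  3  4  4  5
 a  4  3  3  3  4  5  5
 b  5  4  4  4  4  5  6
 i  6  5  5  5  5  5  6
 d  7  6  6  6  6  6  6
 o  8  7  7  6  7  7  7
 c  9  8  8  7  7  8  8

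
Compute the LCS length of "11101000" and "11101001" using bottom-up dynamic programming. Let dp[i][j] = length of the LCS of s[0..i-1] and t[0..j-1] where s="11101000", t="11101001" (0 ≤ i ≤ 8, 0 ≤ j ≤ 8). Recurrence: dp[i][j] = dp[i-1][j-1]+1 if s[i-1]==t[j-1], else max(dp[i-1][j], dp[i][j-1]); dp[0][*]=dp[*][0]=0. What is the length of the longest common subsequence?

7

   ''  1  1  1  0  1  0  0  1
''  0  0  0  0  0  0  0  0  0
 1  0  1  1  1  1  1  1  1  1
 1  0  1  2  2  2  2  2  2  2
 1  0  1  2  3  3  3  3  3  3
 0  0  1  2  3  4  4  4  4  4
 1  0  1  2  3  4  5  5  5  5
 0  0  1  2  3  4  5  6  6  6
 0  0  1  2  3  4  5  6  7  7
 0  0  1  2  3  4  5  6  7  7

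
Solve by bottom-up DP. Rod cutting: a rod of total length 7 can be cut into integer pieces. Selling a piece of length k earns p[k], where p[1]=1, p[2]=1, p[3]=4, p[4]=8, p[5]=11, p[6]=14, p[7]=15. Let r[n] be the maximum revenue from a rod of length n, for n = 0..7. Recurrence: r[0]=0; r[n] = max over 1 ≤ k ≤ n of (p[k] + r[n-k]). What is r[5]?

11

   n    0    1    2    3    4    5    6    7
r[n]    0    1    2    4    8   11   14   15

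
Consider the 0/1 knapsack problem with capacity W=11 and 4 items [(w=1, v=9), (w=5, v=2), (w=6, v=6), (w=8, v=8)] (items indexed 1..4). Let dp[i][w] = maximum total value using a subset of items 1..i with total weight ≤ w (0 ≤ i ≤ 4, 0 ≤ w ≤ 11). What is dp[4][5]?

i\w   0   1   2   3   4   5   6   7   8   9  10  11
  0   0   0   0   0   0   0   0   0   0   0   0   0
  1   0   9   9   9   9   9   9   9   9   9   9   9
  2   0   9   9   9   9   9  11  11  11  11  11  11
  3   0   9   9   9   9   9  11  15  15  15  15  15
  4   0   9   9   9   9   9  11  15  15  17  17  17

9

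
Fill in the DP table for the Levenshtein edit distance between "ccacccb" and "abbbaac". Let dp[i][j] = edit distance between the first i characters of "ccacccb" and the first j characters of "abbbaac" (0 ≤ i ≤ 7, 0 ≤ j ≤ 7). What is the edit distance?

   ''  a  b  b  b  a  a  c
''  0  1  2  3  4  5  6  7
 c  1  1  2  3  4  5  6  6
 c  2  2  2  3  4  5  6  6
 a  3  2  3  3  4  4  5  6
 c  4  3  3  4  4  5  5  5
 c  5  4  4  4  5  5  6  5
 c  6  5  5  5  5  6  6  6
 b  7  6  5  5  5  6  7  7

7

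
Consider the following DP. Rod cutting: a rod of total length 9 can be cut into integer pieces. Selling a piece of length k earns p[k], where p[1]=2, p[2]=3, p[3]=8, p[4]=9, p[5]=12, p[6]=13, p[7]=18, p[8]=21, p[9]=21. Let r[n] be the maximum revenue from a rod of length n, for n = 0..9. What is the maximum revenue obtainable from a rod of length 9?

24

   n    0    1    2    3    4    5    6    7    8    9
r[n]    0    2    4    8   10   12   16   18   21   24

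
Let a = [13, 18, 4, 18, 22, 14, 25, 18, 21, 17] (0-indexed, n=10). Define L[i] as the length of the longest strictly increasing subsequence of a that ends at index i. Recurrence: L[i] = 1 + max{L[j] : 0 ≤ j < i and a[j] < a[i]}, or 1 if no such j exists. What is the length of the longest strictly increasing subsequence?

4

   i    0    1    2    3    4    5    6    7    8    9
a[i]   13   18    4   18   22   14   25   18   21   17
L[i]    1    2    1    2    3    2    4    3    4    3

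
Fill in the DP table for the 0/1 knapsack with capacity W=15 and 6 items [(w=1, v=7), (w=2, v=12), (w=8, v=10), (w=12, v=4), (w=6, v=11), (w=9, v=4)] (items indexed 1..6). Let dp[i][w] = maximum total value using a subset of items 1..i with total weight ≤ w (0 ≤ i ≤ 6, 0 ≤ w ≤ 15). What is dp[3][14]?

29

i\w   0   1   2   3   4   5   6   7   8   9  10  11  12  13  14  15
  0   0   0   0   0   0   0   0   0   0   0   0   0   0   0   0   0
  1   0   7   7   7   7   7   7   7   7   7   7   7   7   7   7   7
  2   0   7  12  19  19  19  19  19  19  19  19  19  19  19  19  19
  3   0   7  12  19  19  19  19  19  19  19  22  29  29  29  29  29
  4   0   7  12  19  19  19  19  19  19  19  22  29  29  29  29  29
  5   0   7  12  19  19  19  19  19  23  30  30  30  30  30  30  30
  6   0   7  12  19  19  19  19  19  23  30  30  30  30  30  30  30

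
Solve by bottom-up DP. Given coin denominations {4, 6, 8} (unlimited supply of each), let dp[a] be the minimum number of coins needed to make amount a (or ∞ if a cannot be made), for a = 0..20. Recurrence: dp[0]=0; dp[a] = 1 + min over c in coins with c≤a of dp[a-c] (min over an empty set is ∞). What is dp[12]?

2

 a  0  1  2  3  4  5  6  7  8  9 10 11 12 13 14 15 16 17 18 19 20
dp  0  -  -  -  1  -  1  -  1  -  2  -  2  -  2  -  2  -  3  -  3
(- denotes ∞ / unreachable)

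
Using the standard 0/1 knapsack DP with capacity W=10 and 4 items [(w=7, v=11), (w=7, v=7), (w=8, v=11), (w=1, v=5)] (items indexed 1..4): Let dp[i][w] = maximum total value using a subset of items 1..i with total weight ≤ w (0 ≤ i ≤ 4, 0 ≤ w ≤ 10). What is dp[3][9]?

i\w   0   1   2   3   4   5   6   7   8   9  10
  0   0   0   0   0   0   0   0   0   0   0   0
  1   0   0   0   0   0   0   0  11  11  11  11
  2   0   0   0   0   0   0   0  11  11  11  11
  3   0   0   0   0   0   0   0  11  11  11  11
  4   0   5   5   5   5   5   5  11  16  16  16

11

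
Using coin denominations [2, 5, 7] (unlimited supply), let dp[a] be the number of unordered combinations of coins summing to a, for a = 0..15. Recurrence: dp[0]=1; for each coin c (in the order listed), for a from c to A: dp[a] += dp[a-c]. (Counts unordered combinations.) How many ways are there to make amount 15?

3

after  coin     0     1     2     3     4     5     6     7     8     9    10    11    12    13    14    15
          2     1     0     1     0     1     0     1     0     1     0     1     0     1     0     1     0
          5     1     0     1     0     1     1     1     1     1     1     2     1     2     1     2     2
          7     1     0     1     0     1     1     1     2     1     2     2     2     3     2     4     3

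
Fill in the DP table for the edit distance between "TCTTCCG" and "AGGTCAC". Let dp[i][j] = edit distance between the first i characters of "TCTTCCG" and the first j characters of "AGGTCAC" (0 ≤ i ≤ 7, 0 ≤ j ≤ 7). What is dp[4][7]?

   ''  A  G  G  T  C  A  C
''  0  1  2  3  4  5  6  7
 T  1  1  2  3  3  4  5  6
 C  2  2  2  3  4  3  4  5
 T  3  3  3  3  3  4  4  5
 T  4  4  4  4  3  4  5  5
 C  5  5  5  5  4  3  4  5
 C  6  6  6  6  5  4  4  4
 G  7  7  6  6  6  5  5  5

5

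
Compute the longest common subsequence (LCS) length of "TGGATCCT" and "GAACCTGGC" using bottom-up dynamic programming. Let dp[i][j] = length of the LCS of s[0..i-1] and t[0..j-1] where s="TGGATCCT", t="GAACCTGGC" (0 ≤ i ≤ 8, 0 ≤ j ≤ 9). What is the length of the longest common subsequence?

   ''  G  A  A  C  C  T  G  G  C
''  0  0  0  0  0  0  0  0  0  0
 T  0  0  0  0  0  0  1  1  1  1
 G  0  1  1  1  1  1  1  2  2  2
 G  0  1  1  1  1  1  1  2  3  3
 A  0  1  2  2  2  2  2  2  3  3
 T  0  1  2  2  2  2  3  3  3  3
 C  0  1  2  2  3  3  3  3  3  4
 C  0  1  2  2  3  4  4  4  4  4
 T  0  1  2  2  3  4  5  5  5  5

5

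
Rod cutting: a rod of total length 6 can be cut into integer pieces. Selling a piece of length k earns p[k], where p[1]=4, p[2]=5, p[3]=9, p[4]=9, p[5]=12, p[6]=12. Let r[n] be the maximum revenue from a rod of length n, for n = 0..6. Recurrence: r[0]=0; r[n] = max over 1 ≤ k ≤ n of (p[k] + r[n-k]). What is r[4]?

   n    0    1    2    3    4    5    6
r[n]    0    4    8   12   16   20   24

16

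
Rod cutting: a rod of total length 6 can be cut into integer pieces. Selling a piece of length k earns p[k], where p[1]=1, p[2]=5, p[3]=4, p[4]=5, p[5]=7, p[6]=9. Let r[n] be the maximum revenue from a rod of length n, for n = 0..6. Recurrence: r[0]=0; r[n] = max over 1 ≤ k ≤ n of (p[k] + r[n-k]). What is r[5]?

11

   n    0    1    2    3    4    5    6
r[n]    0    1    5    6   10   11   15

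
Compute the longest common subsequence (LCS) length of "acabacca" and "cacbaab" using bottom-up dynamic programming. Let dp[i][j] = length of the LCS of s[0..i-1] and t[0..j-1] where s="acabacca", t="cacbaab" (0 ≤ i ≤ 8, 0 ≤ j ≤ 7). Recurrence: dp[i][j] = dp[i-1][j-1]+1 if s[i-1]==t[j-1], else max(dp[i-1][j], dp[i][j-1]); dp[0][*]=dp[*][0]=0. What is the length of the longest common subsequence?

5

   ''  c  a  c  b  a  a  b
''  0  0  0  0  0  0  0  0
 a  0  0  1  1  1  1  1  1
 c  0  1  1  2  2  2  2  2
 a  0  1  2  2  2  3  3  3
 b  0  1  2  2  3  3  3  4
 a  0  1  2  2  3  4  4  4
 c  0  1  2  3  3  4  4  4
 c  0  1  2  3  3  4  4  4
 a  0  1  2  3  3  4  5  5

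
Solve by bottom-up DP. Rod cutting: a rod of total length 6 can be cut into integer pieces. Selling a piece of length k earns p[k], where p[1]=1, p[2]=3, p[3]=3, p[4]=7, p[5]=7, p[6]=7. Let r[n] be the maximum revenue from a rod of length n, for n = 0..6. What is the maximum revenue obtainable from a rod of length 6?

   n    0    1    2    3    4    5    6
r[n]    0    1    3    4    7    8   10

10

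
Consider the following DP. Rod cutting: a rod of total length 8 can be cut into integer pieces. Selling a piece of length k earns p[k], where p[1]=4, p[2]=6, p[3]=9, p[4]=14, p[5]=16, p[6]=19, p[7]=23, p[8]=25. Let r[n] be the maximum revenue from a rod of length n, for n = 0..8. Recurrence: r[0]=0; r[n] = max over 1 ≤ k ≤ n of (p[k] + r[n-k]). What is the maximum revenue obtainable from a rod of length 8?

   n    0    1    2    3    4    5    6    7    8
r[n]    0    4    8   12   16   20   24   28   32

32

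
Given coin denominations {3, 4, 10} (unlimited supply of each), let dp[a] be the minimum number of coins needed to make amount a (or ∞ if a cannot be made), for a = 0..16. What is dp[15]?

 a  0  1  2  3  4  5  6  7  8  9 10 11 12 13 14 15 16
dp  0  -  -  1  1  -  2  2  2  3  1  3  3  2  2  4  3
(- denotes ∞ / unreachable)

4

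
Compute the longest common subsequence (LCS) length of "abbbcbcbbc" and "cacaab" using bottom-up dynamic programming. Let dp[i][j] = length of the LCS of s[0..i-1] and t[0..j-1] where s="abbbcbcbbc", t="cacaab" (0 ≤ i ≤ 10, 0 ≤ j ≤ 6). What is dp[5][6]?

   ''  c  a  c  a  a  b
''  0  0  0  0  0  0  0
 a  0  0  1  1  1  1  1
 b  0  0  1  1  1  1  2
 b  0  0  1  1  1  1  2
 b  0  0  1  1  1  1  2
 c  0  1  1  2  2  2  2
 b  0  1  1  2  2  2  3
 c  0  1  1  2  2  2  3
 b  0  1  1  2  2  2  3
 b  0  1  1  2  2  2  3
 c  0  1  1  2  2  2  3

2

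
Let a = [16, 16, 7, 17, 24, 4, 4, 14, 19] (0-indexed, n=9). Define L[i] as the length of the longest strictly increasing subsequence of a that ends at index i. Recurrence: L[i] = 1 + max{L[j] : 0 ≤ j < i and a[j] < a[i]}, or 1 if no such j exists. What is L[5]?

1

   i    0    1    2    3    4    5    6    7    8
a[i]   16   16    7   17   24    4    4   14   19
L[i]    1    1    1    2    3    1    1    2    3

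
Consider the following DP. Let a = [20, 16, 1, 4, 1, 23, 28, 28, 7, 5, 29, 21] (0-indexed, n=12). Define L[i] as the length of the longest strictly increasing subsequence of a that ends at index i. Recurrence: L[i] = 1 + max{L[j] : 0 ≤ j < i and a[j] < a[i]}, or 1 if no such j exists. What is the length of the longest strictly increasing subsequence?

5

   i    0    1    2    3    4    5    6    7    8    9   10   11
a[i]   20   16    1    4    1   23   28   28    7    5   29   21
L[i]    1    1    1    2    1    3    4    4    3    3    5    4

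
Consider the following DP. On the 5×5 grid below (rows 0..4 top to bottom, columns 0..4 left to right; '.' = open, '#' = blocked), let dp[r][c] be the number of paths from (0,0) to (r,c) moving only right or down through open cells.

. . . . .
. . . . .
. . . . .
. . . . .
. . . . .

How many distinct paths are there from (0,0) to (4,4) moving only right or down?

r\c   0   1   2   3   4
  0   1   1   1   1   1
  1   1   2   3   4   5
  2   1   3   6  10  15
  3   1   4  10  20  35
  4   1   5  15  35  70

70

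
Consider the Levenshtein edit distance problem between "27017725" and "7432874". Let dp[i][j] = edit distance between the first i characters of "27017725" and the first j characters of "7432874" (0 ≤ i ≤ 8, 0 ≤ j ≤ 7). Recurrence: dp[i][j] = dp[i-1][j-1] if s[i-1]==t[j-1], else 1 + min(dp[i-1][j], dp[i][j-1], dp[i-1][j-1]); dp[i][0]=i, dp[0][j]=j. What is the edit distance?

   ''  7  4  3  2  8  7  4
''  0  1  2  3  4  5  6  7
 2  1  1  2  3  3  4  5  6
 7  2  1  2  3  4  4  4  5
 0  3  2  2  3  4  5  5  5
 1  4  3  3  3  4  5  6  6
 7  5  4  4  4  4  5  5  6
 7  6  5  5  5  5  5  5  6
 2  7  6  6  6  5  6  6  6
 5  8  7  7  7  6  6  7  7

7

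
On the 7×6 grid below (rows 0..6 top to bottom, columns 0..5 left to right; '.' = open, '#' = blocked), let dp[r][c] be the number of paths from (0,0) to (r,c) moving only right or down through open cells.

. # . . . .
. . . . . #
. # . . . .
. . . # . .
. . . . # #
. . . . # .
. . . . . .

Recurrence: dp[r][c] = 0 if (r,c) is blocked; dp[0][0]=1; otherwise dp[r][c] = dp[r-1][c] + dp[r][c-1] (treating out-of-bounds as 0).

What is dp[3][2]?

2

r\c   0   1   2   3   4   5
  0   1   0   0   0   0   0
  1   1   1   1   1   1   0
  2   1   0   1   2   3   3
  3   1   1   2   0   3   6
  4   1   2   4   4   0   0
  5   1   3   7  11   0   0
  6   1   4  11  22  22  22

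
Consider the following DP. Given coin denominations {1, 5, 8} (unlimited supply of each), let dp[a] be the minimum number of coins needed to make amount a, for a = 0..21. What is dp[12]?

4

 a  0  1  2  3  4  5  6  7  8  9 10 11 12 13 14 15 16 17 18 19 20 21
dp  0  1  2  3  4  1  2  3  1  2  2  3  4  2  3  3  2  3  3  4  4  3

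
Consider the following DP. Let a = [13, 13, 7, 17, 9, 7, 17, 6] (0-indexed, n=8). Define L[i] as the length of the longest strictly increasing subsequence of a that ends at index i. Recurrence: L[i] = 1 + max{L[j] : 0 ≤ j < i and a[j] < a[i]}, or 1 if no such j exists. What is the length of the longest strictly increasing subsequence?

3

   i    0    1    2    3    4    5    6    7
a[i]   13   13    7   17    9    7   17    6
L[i]    1    1    1    2    2    1    3    1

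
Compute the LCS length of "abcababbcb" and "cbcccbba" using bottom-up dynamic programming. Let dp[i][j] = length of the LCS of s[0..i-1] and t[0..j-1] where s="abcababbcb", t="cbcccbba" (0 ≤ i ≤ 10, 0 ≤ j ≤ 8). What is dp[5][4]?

2

   ''  c  b  c  c  c  b  b  a
''  0  0  0  0  0  0  0  0  0
 a  0  0  0  0  0  0  0  0  1
 b  0  0  1  1  1  1  1  1  1
 c  0  1  1  2  2  2  2  2  2
 a  0  1  1  2  2  2  2  2  3
 b  0  1  2  2  2  2  3  3  3
 a  0  1  2  2  2  2  3  3  4
 b  0  1  2  2  2  2  3  4  4
 b  0  1  2  2  2  2  3  4  4
 c  0  1  2  3  3  3  3  4  4
 b  0  1  2  3  3  3  4  4  4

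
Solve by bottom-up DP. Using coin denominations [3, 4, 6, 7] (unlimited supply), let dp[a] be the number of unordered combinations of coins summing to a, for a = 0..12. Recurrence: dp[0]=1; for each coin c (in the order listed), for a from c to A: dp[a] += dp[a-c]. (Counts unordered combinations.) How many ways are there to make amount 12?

after  coin     0     1     2     3     4     5     6     7     8     9    10    11    12
          3     1     0     0     1     0     0     1     0     0     1     0     0     1
          4     1     0     0     1     1     0     1     1     1     1     1     1     2
          6     1     0     0     1     1     0     2     1     1     2     2     1     4
          7     1     0     0     1     1     0     2     2     1     2     3     2     4

4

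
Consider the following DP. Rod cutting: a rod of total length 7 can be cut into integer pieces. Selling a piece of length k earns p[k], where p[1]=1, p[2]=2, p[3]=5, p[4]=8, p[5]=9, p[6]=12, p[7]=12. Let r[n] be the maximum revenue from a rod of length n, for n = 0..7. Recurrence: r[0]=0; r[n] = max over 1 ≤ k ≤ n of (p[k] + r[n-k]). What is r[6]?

   n    0    1    2    3    4    5    6    7
r[n]    0    1    2    5    8    9   12   13

12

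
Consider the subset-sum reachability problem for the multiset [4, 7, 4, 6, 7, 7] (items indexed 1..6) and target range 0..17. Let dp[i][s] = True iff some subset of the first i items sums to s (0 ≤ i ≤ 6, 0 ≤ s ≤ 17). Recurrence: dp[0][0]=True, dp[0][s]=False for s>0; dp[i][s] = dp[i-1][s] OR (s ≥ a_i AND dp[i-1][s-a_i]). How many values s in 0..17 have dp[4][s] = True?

i\s   0   1   2   3   4   5   6   7   8   9  10  11  12  13  14  15  16  17
  0   T   F   F   F   F   F   F   F   F   F   F   F   F   F   F   F   F   F
  1   T   F   F   F   T   F   F   F   F   F   F   F   F   F   F   F   F   F
  2   T   F   F   F   T   F   F   T   F   F   F   T   F   F   F   F   F   F
  3   T   F   F   F   T   F   F   T   T   F   F   T   F   F   F   T   F   F
  4   T   F   F   F   T   F   T   T   T   F   T   T   F   T   T   T   F   T
  5   T   F   F   F   T   F   T   T   T   F   T   T   F   T   T   T   F   T
  6   T   F   F   F   T   F   T   T   T   F   T   T   F   T   T   T   F   T

11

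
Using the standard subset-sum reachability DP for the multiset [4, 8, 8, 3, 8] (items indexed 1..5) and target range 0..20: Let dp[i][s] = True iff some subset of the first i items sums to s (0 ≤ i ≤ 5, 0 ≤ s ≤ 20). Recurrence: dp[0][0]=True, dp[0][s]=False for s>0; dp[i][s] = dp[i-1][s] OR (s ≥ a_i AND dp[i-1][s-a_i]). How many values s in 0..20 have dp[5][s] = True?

i\s   0   1   2   3   4   5   6   7   8   9  10  11  12  13  14  15  16  17  18  19  20
  0   T   F   F   F   F   F   F   F   F   F   F   F   F   F   F   F   F   F   F   F   F
  1   T   F   F   F   T   F   F   F   F   F   F   F   F   F   F   F   F   F   F   F   F
  2   T   F   F   F   T   F   F   F   T   F   F   F   T   F   F   F   F   F   F   F   F
  3   T   F   F   F   T   F   F   F   T   F   F   F   T   F   F   F   T   F   F   F   T
  4   T   F   F   T   T   F   F   T   T   F   F   T   T   F   F   T   T   F   F   T   T
  5   T   F   F   T   T   F   F   T   T   F   F   T   T   F   F   T   T   F   F   T   T

11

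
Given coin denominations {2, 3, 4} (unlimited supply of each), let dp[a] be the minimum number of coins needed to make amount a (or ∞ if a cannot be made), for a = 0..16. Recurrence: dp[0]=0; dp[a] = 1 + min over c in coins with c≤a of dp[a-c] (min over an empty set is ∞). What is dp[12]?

 a  0  1  2  3  4  5  6  7  8  9 10 11 12 13 14 15 16
dp  0  -  1  1  1  2  2  2  2  3  3  3  3  4  4  4  4
(- denotes ∞ / unreachable)

3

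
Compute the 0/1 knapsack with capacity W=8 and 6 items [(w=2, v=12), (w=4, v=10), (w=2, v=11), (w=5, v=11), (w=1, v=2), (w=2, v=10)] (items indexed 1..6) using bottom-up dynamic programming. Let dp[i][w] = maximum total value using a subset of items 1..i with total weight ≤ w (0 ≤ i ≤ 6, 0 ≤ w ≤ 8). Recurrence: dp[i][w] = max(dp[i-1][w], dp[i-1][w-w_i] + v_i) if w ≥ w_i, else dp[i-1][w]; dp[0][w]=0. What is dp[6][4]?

i\w   0   1   2   3   4   5   6   7   8
  0   0   0   0   0   0   0   0   0   0
  1   0   0  12  12  12  12  12  12  12
  2   0   0  12  12  12  12  22  22  22
  3   0   0  12  12  23  23  23  23  33
  4   0   0  12  12  23  23  23  23  33
  5   0   2  12  14  23  25  25  25  33
  6   0   2  12  14  23  25  33  35  35

23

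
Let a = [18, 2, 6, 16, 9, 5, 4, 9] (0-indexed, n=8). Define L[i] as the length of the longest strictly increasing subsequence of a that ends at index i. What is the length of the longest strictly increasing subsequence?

   i    0    1    2    3    4    5    6    7
a[i]   18    2    6   16    9    5    4    9
L[i]    1    1    2    3    3    2    2    3

3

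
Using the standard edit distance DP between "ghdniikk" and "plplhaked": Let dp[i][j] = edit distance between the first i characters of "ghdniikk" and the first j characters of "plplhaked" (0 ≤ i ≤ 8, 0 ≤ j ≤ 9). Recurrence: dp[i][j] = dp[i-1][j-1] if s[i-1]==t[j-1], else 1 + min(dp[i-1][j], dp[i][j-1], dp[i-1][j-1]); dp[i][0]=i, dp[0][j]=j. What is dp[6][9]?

   ''  p  l  p  l  h  a  k  e  d
''  0  1  2  3  4  5  6  7  8  9
 g  1  1  2  3  4  5  6  7  8  9
 h  2  2  2  3  4  4  5  6  7  8
 d  3  3  3  3  4  5  5  6  7  7
 n  4  4  4  4  4  5  6  6  7  8
 i  5  5  5  5  5  5  6  7  7  8
 i  6  6  6  6  6  6  6  7  8  8
 k  7  7  7  7  7  7  7  6  7  8
 k  8  8  8  8  8  8  8  7  7  8

8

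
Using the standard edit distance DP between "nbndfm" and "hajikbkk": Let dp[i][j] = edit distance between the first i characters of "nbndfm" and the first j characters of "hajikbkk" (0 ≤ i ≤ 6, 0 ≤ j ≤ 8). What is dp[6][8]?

   ''  h  a  j  i  k  b  k  k
''  0  1  2  3  4  5  6  7  8
 n  1  1  2  3  4  5  6  7  8
 b  2  2  2  3  4  5  5  6  7
 n  3  3  3  3  4  5  6  6  7
 d  4  4  4  4  4  5  6  7  7
 f  5  5  5  5  5  5  6  7  8
 m  6  6  6  6  6  6  6  7  8

8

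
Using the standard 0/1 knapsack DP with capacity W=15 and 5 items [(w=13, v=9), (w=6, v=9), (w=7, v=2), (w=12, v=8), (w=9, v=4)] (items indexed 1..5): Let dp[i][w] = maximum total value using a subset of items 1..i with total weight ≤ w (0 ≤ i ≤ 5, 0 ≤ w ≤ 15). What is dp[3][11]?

9

i\w   0   1   2   3   4   5   6   7   8   9  10  11  12  13  14  15
  0   0   0   0   0   0   0   0   0   0   0   0   0   0   0   0   0
  1   0   0   0   0   0   0   0   0   0   0   0   0   0   9   9   9
  2   0   0   0   0   0   0   9   9   9   9   9   9   9   9   9   9
  3   0   0   0   0   0   0   9   9   9   9   9   9   9  11  11  11
  4   0   0   0   0   0   0   9   9   9   9   9   9   9  11  11  11
  5   0   0   0   0   0   0   9   9   9   9   9   9   9  11  11  13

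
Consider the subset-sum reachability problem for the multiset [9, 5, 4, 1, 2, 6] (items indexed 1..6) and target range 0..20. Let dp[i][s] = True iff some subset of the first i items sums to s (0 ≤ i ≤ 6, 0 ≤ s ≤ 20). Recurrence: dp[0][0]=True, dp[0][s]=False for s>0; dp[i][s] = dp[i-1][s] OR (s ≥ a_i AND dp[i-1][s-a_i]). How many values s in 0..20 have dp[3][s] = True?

i\s   0   1   2   3   4   5   6   7   8   9  10  11  12  13  14  15  16  17  18  19  20
  0   T   F   F   F   F   F   F   F   F   F   F   F   F   F   F   F   F   F   F   F   F
  1   T   F   F   F   F   F   F   F   F   T   F   F   F   F   F   F   F   F   F   F   F
  2   T   F   F   F   F   T   F   F   F   T   F   F   F   F   T   F   F   F   F   F   F
  3   T   F   F   F   T   T   F   F   F   T   F   F   F   T   T   F   F   F   T   F   F
  4   T   T   F   F   T   T   T   F   F   T   T   F   F   T   T   T   F   F   T   T   F
  5   T   T   T   T   T   T   T   T   T   T   T   T   T   T   T   T   T   T   T   T   T
  6   T   T   T   T   T   T   T   T   T   T   T   T   T   T   T   T   T   T   T   T   T

7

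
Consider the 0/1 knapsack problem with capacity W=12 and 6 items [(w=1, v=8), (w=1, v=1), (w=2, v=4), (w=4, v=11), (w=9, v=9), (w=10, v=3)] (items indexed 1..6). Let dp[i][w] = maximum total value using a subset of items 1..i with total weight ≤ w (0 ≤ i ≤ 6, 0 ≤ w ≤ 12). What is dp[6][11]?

24

i\w   0   1   2   3   4   5   6   7   8   9  10  11  12
  0   0   0   0   0   0   0   0   0   0   0   0   0   0
  1   0   8   8   8   8   8   8   8   8   8   8   8   8
  2   0   8   9   9   9   9   9   9   9   9   9   9   9
  3   0   8   9  12  13  13  13  13  13  13  13  13  13
  4   0   8   9  12  13  19  20  23  24  24  24  24  24
  5   0   8   9  12  13  19  20  23  24  24  24  24  24
  6   0   8   9  12  13  19  20  23  24  24  24  24  24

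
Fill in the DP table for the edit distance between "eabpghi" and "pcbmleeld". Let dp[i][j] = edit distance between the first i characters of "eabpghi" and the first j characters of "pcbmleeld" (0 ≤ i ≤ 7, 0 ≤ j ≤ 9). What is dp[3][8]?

7

   ''  p  c  b  m  l  e  e  l  d
''  0  1  2  3  4  5  6  7  8  9
 e  1  1  2  3  4  5  5  6  7  8
 a  2  2  2  3  4  5  6  6  7  8
 b  3  3  3  2  3  4  5  6  7  8
 p  4  3  4  3  3  4  5  6  7  8
 g  5  4  4  4  4  4  5  6  7  8
 h  6  5  5  5  5  5  5  6  7  8
 i  7  6  6  6  6  6  6  6  7  8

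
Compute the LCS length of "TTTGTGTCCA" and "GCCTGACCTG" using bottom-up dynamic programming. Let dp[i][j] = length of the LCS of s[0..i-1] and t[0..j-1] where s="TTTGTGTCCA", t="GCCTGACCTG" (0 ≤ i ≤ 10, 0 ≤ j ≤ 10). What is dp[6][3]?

   ''  G  C  C  T  G  A  C  C  T  G
''  0  0  0  0  0  0  0  0  0  0  0
 T  0  0  0  0  1  1  1  1  1  1  1
 T  0  0  0  0  1  1  1  1  1  2  2
 T  0  0  0  0  1  1  1  1  1  2  2
 G  0  1  1  1  1  2  2  2  2  2  3
 T  0  1  1  1  2  2  2  2  2  3  3
 G  0  1  1  1  2  3  3  3  3  3  4
 T  0  1  1  1  2  3  3  3  3  4  4
 C  0  1  2  2  2  3  3  4  4  4  4
 C  0  1  2  3  3  3  3  4  5  5  5
 A  0  1  2  3  3  3  4  4  5  5  5

1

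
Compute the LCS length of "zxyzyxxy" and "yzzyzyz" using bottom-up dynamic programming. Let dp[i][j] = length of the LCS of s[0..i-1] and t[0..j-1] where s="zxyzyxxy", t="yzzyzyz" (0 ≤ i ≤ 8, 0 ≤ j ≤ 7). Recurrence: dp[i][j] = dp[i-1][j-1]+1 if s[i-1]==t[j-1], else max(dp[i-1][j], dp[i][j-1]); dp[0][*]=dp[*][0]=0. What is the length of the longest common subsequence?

   ''  y  z  z  y  z  y  z
''  0  0  0  0  0  0  0  0
 z  0  0  1  1  1  1  1  1
 x  0  0  1  1  1  1  1  1
 y  0  1  1  1  2  2  2  2
 z  0  1  2  2  2  3  3  3
 y  0  1  2  2  3  3  4  4
 x  0  1  2  2  3  3  4  4
 x  0  1  2  2  3  3  4  4
 y  0  1  2  2  3  3  4  4

4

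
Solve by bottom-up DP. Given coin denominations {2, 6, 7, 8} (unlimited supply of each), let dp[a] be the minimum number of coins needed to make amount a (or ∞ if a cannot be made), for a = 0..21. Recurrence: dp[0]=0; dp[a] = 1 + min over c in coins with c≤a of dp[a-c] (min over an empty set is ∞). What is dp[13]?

 a  0  1  2  3  4  5  6  7  8  9 10 11 12 13 14 15 16 17 18 19 20 21
dp  0  -  1  -  2  -  1  1  1  2  2  3  2  2  2  2  2  3  3  3  3  3
(- denotes ∞ / unreachable)

2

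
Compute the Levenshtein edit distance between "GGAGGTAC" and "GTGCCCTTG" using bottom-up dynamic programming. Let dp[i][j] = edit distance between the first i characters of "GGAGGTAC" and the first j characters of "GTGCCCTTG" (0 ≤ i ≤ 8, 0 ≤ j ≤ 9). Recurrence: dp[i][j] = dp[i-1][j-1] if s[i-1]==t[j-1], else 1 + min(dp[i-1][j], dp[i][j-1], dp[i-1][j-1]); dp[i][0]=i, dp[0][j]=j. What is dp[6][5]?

4

   ''  G  T  G  C  C  C  T  T  G
''  0  1  2  3  4  5  6  7  8  9
 G  1  0  1  2  3  4  5  6  7  8
 G  2  1  1  1  2  3  4  5  6  7
 A  3  2  2  2  2  3  4  5  6  7
 G  4  3  3  2  3  3  4  5  6  6
 G  5  4  4  3  3  4  4  5  6  6
 T  6  5  4  4  4  4  5  4  5  6
 A  7  6  5  5  5  5  5  5  5  6
 C  8  7  6  6  5  5  5  6  6  6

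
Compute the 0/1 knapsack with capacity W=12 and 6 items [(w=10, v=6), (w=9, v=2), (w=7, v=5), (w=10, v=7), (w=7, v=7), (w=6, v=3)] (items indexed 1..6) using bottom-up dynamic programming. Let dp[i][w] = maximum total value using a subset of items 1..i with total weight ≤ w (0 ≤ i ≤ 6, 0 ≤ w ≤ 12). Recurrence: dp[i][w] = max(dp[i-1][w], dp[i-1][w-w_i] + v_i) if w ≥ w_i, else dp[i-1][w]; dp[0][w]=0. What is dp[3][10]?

i\w   0   1   2   3   4   5   6   7   8   9  10  11  12
  0   0   0   0   0   0   0   0   0   0   0   0   0   0
  1   0   0   0   0   0   0   0   0   0   0   6   6   6
  2   0   0   0   0   0   0   0   0   0   2   6   6   6
  3   0   0   0   0   0   0   0   5   5   5   6   6   6
  4   0   0   0   0   0   0   0   5   5   5   7   7   7
  5   0   0   0   0   0   0   0   7   7   7   7   7   7
  6   0   0   0   0   0   0   3   7   7   7   7   7   7

6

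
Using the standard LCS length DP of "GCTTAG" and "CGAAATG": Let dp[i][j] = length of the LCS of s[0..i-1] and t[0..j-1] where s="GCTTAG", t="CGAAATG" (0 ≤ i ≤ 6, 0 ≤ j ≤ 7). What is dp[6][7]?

3

   ''  C  G  A  A  A  T  G
''  0  0  0  0  0  0  0  0
 G  0  0  1  1  1  1  1  1
 C  0  1  1  1  1  1  1  1
 T  0  1  1  1  1  1  2  2
 T  0  1  1  1  1  1  2  2
 A  0  1  1  2  2  2  2  2
 G  0  1  2  2  2  2  2  3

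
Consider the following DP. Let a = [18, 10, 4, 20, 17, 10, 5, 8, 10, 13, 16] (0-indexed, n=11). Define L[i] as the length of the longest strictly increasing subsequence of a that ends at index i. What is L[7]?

   i    0    1    2    3    4    5    6    7    8    9   10
a[i]   18   10    4   20   17   10    5    8   10   13   16
L[i]    1    1    1    2    2    2    2    3    4    5    6

3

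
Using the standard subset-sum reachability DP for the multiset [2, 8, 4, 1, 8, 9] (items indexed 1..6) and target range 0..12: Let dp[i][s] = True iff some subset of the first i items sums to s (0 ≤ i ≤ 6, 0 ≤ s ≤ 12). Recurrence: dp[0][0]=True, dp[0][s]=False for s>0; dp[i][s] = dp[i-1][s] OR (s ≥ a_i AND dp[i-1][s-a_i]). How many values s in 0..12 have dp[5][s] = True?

13

i\s   0   1   2   3   4   5   6   7   8   9  10  11  12
  0   T   F   F   F   F   F   F   F   F   F   F   F   F
  1   T   F   T   F   F   F   F   F   F   F   F   F   F
  2   T   F   T   F   F   F   F   F   T   F   T   F   F
  3   T   F   T   F   T   F   T   F   T   F   T   F   T
  4   T   T   T   T   T   T   T   T   T   T   T   T   T
  5   T   T   T   T   T   T   T   T   T   T   T   T   T
  6   T   T   T   T   T   T   T   T   T   T   T   T   T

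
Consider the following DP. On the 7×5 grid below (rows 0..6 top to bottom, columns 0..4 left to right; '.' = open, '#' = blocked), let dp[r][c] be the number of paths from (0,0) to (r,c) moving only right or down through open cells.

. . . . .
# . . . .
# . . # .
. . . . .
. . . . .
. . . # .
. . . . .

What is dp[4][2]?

r\c   0   1   2   3   4
  0   1   1   1   1   1
  1   0   1   2   3   4
  2   0   1   3   0   4
  3   0   1   4   4   8
  4   0   1   5   9  17
  5   0   1   6   0  17
  6   0   1   7   7  24

5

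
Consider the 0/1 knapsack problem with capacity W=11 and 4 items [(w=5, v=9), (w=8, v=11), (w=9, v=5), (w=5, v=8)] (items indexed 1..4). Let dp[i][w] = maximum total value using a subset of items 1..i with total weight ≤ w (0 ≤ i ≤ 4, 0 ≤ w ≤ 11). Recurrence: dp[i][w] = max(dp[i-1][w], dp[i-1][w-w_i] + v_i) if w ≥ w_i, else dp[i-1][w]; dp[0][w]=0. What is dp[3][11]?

i\w   0   1   2   3   4   5   6   7   8   9  10  11
  0   0   0   0   0   0   0   0   0   0   0   0   0
  1   0   0   0   0   0   9   9   9   9   9   9   9
  2   0   0   0   0   0   9   9   9  11  11  11  11
  3   0   0   0   0   0   9   9   9  11  11  11  11
  4   0   0   0   0   0   9   9   9  11  11  17  17

11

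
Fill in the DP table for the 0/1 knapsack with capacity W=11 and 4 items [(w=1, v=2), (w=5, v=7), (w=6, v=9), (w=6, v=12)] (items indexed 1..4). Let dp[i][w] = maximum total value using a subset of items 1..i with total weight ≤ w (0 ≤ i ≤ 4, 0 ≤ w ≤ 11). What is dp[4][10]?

14

i\w   0   1   2   3   4   5   6   7   8   9  10  11
  0   0   0   0   0   0   0   0   0   0   0   0   0
  1   0   2   2   2   2   2   2   2   2   2   2   2
  2   0   2   2   2   2   7   9   9   9   9   9   9
  3   0   2   2   2   2   7   9  11  11  11  11  16
  4   0   2   2   2   2   7  12  14  14  14  14  19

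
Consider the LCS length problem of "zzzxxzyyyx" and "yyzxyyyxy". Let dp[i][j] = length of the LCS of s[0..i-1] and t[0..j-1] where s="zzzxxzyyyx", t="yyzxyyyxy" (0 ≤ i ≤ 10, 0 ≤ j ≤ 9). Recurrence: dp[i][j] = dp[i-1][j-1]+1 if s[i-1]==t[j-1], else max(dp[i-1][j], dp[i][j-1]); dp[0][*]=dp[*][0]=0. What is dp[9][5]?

3

   ''  y  y  z  x  y  y  y  x  y
''  0  0  0  0  0  0  0  0  0  0
 z  0  0  0  1  1  1  1  1  1  1
 z  0  0  0  1  1  1  1  1  1  1
 z  0  0  0  1  1  1  1  1  1  1
 x  0  0  0  1  2  2  2  2  2  2
 x  0  0  0  1  2  2  2  2  3  3
 z  0  0  0  1  2  2  2  2  3  3
 y  0  1  1  1  2  3  3  3  3  4
 y  0  1  2  2  2  3  4  4  4  4
 y  0  1  2  2  2  3  4  5  5  5
 x  0  1  2  2  3  3  4  5  6  6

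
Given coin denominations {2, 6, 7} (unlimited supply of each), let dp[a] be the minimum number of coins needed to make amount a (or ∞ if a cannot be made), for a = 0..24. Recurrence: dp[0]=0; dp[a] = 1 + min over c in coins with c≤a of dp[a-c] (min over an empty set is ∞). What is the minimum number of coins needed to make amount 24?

4

 a  0  1  2  3  4  5  6  7  8  9 10 11 12 13 14 15 16 17 18 19 20 21 22 23 24
dp  0  -  1  -  2  -  1  1  2  2  3  3  2  2  2  3  3  4  3  3  3  3  4  4  4
(- denotes ∞ / unreachable)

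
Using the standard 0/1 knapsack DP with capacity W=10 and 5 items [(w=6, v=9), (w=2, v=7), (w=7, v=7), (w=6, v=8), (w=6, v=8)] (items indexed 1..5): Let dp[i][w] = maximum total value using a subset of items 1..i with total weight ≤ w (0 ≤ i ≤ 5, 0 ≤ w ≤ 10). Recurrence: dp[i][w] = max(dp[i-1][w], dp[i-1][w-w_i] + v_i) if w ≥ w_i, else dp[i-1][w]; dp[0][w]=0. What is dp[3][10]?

16

i\w   0   1   2   3   4   5   6   7   8   9  10
  0   0   0   0   0   0   0   0   0   0   0   0
  1   0   0   0   0   0   0   9   9   9   9   9
  2   0   0   7   7   7   7   9   9  16  16  16
  3   0   0   7   7   7   7   9   9  16  16  16
  4   0   0   7   7   7   7   9   9  16  16  16
  5   0   0   7   7   7   7   9   9  16  16  16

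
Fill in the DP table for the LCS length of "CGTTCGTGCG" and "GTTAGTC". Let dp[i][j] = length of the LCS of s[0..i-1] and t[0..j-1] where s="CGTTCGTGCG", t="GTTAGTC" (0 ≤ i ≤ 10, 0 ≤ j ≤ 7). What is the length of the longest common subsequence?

   ''  G  T  T  A  G  T  C
''  0  0  0  0  0  0  0  0
 C  0  0  0  0  0  0  0  1
 G  0  1  1  1  1  1  1  1
 T  0  1  2  2  2  2  2  2
 T  0  1  2  3  3  3  3  3
 C  0  1  2  3  3  3  3  4
 G  0  1  2  3  3  4  4  4
 T  0  1  2  3  3  4  5  5
 G  0  1  2  3  3  4  5  5
 C  0  1  2  3  3  4  5  6
 G  0  1  2  3  3  4  5  6

6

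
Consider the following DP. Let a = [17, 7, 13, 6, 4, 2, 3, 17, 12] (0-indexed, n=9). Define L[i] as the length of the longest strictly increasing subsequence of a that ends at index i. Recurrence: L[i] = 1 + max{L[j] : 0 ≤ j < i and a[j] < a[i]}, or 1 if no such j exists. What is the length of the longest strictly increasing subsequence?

3

   i    0    1    2    3    4    5    6    7    8
a[i]   17    7   13    6    4    2    3   17   12
L[i]    1    1    2    1    1    1    2    3    3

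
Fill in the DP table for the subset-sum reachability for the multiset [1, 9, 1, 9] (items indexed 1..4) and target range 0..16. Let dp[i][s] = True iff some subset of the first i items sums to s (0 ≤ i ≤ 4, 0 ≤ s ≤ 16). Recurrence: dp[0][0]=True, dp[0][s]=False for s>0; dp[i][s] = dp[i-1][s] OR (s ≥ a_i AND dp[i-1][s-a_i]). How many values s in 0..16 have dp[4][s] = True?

6

i\s   0   1   2   3   4   5   6   7   8   9  10  11  12  13  14  15  16
  0   T   F   F   F   F   F   F   F   F   F   F   F   F   F   F   F   F
  1   T   T   F   F   F   F   F   F   F   F   F   F   F   F   F   F   F
  2   T   T   F   F   F   F   F   F   F   T   T   F   F   F   F   F   F
  3   T   T   T   F   F   F   F   F   F   T   T   T   F   F   F   F   F
  4   T   T   T   F   F   F   F   F   F   T   T   T   F   F   F   F   F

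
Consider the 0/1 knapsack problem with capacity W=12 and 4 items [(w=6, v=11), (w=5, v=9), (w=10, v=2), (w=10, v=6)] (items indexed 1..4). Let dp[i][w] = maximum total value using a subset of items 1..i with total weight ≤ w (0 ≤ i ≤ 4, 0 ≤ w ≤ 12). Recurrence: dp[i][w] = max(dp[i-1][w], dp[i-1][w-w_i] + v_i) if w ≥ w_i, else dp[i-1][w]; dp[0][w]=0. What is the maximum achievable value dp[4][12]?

20

i\w   0   1   2   3   4   5   6   7   8   9  10  11  12
  0   0   0   0   0   0   0   0   0   0   0   0   0   0
  1   0   0   0   0   0   0  11  11  11  11  11  11  11
  2   0   0   0   0   0   9  11  11  11  11  11  20  20
  3   0   0   0   0   0   9  11  11  11  11  11  20  20
  4   0   0   0   0   0   9  11  11  11  11  11  20  20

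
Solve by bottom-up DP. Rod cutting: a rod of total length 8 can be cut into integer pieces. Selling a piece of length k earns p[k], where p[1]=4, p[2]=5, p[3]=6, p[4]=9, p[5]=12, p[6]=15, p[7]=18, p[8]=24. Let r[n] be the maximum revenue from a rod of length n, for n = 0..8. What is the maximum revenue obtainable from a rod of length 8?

   n    0    1    2    3    4    5    6    7    8
r[n]    0    4    8   12   16   20   24   28   32

32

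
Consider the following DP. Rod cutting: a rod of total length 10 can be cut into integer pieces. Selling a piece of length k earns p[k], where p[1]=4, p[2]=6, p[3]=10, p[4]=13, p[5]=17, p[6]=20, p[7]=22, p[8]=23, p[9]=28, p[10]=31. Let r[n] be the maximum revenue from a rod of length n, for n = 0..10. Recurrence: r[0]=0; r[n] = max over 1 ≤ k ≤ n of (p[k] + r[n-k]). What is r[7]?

28

   n    0    1    2    3    4    5    6    7    8    9   10
r[n]    0    4    8   12   16   20   24   28   32   36   40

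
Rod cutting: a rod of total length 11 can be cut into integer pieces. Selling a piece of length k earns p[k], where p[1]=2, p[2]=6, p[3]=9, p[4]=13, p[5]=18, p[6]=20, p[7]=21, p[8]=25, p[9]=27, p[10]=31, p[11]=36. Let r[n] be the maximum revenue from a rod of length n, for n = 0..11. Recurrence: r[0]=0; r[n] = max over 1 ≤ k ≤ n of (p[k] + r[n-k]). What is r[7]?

   n    0    1    2    3    4    5    6    7    8    9   10   11
r[n]    0    2    6    9   13   18   20   24   27   31   36   38

24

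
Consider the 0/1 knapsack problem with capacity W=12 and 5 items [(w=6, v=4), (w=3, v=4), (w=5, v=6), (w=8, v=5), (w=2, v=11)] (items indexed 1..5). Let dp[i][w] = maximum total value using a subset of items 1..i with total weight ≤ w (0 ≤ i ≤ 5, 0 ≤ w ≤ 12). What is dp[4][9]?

10

i\w   0   1   2   3   4   5   6   7   8   9  10  11  12
  0   0   0   0   0   0   0   0   0   0   0   0   0   0
  1   0   0   0   0   0   0   4   4   4   4   4   4   4
  2   0   0   0   4   4   4   4   4   4   8   8   8   8
  3   0   0   0   4   4   6   6   6  10  10  10  10  10
  4   0   0   0   4   4   6   6   6  10  10  10  10  10
  5   0   0  11  11  11  15  15  17  17  17  21  21  21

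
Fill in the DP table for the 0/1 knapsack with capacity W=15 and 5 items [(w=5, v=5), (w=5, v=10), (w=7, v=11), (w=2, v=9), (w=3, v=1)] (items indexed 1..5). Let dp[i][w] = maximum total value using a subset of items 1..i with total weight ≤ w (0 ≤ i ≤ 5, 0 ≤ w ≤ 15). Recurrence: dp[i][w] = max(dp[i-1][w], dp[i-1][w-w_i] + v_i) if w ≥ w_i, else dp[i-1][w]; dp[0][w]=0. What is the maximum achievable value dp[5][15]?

30

i\w   0   1   2   3   4   5   6   7   8   9  10  11  12  13  14  15
  0   0   0   0   0   0   0   0   0   0   0   0   0   0   0   0   0
  1   0   0   0   0   0   5   5   5   5   5   5   5   5   5   5   5
  2   0   0   0   0   0  10  10  10  10  10  15  15  15  15  15  15
  3   0   0   0   0   0  10  10  11  11  11  15  15  21  21  21  21
  4   0   0   9   9   9  10  10  19  19  20  20  20  24  24  30  30
  5   0   0   9   9   9  10  10  19  19  20  20  20  24  24  30  30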